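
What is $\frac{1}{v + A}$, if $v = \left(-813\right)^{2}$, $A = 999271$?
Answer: $\frac{1}{1660240} \approx 6.0232 \cdot 10^{-7}$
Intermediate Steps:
$v = 660969$
$\frac{1}{v + A} = \frac{1}{660969 + 999271} = \frac{1}{1660240}$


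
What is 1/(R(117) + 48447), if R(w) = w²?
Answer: 1/62136 ≈ 1.6094e-5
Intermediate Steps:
1/(R(117) + 48447) = 1/(117² + 48447) = 1/(13689 + 48447) = 1/62136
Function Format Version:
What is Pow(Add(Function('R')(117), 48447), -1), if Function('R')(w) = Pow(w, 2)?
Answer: Rational(1, 62136) ≈ 1.6094e-5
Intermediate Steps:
Pow(Add(Function('R')(117), 48447), -1) = Pow(Add(Pow(117, 2), 48447), -1) = Pow(Add(13689, 48447), -1) = Pow(62136, -1) = Rational(1, 62136)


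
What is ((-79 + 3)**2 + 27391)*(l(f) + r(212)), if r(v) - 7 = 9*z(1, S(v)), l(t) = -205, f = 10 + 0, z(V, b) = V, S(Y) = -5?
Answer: -6268563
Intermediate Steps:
f = 10
r(v) = 16 (r(v) = 7 + 9*1 = 7 + 9 = 16)
((-79 + 3)**2 + 27391)*(l(f) + r(212)) = ((-79 + 3)**2 + 27391)*(-205 + 16) = ((-76)**2 + 27391)*(-189) = (5776 + 27391)*(-189) = 33167*(-189) = -6268563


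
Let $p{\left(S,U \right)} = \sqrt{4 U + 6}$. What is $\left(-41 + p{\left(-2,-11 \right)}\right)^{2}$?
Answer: $\left(41 - i \sqrt{38}\right)^{2} \approx 1643.0 - 505.48 i$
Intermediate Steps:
$p{\left(S,U \right)} = \sqrt{6 + 4 U}$
$\left(-41 + p{\left(-2,-11 \right)}\right)^{2} = \left(-41 + \sqrt{6 + 4 \left(-11\right)}\right)^{2} = \left(-41 + \sqrt{6 - 44}\right)^{2} = \left(-41 + \sqrt{-38}\right)^{2} = \left(-41 + i \sqrt{38}\right)^{2}$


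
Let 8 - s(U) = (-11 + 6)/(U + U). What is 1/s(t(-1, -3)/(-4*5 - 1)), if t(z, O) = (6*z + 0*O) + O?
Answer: 6/83 ≈ 0.072289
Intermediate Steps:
t(z, O) = O + 6*z (t(z, O) = (6*z + 0) + O = 6*z + O = O + 6*z)
s(U) = 8 + 5/(2*U) (s(U) = 8 - (-11 + 6)/(U + U) = 8 - (-5)/(2*U) = 8 + 5/(2*U))
1/s(t(-1, -3)/(-4*5 - 1)) = 1/(8 + 5/(2*(((-3 + 6*(-1))/(-4*5 - 1))))) = 1/(8 + 5/(2*(((-3 - 6)/(-20 - 1))))) = 1/(8 + 5/(2*((-9/(-21))))) = 1/(8 + 5/(2*((-9*(-1/21))))) = 1/(8 + 5/(2*(3/7))) = 1/(8 + (5/2)*(7/3)) = 1/(8 + 35/6) = 1/(83/6) = 6/83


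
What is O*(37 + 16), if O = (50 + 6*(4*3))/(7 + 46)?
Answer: 122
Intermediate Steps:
O = 122/53 (O = (50 + 6*12)/53 = (50 + 72)*(1/53) = 122*(1/53) = 122/53 ≈ 2.3019)
O*(37 + 16) = 122*(37 + 16)/53 = (122/53)*53 = 122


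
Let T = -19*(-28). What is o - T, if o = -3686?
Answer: -4218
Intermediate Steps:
T = 532
o - T = -3686 - 1*532 = -3686 - 532 = -4218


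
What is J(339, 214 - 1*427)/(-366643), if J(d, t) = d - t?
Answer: -24/15941 ≈ -0.0015056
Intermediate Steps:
J(339, 214 - 1*427)/(-366643) = (339 - (214 - 1*427))/(-366643) = (339 - (214 - 427))*(-1/366643) = (339 - 1*(-213))*(-1/366643) = (339 + 213)*(-1/366643) = 552*(-1/366643) = -24/15941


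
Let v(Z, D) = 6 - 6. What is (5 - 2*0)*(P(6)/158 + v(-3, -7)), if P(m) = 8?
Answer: 20/79 ≈ 0.25316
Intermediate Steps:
v(Z, D) = 0
(5 - 2*0)*(P(6)/158 + v(-3, -7)) = (5 - 2*0)*(8/158 + 0) = (5 + 0)*(8*(1/158) + 0) = 5*(4/79 + 0) = 5*(4/79) = 20/79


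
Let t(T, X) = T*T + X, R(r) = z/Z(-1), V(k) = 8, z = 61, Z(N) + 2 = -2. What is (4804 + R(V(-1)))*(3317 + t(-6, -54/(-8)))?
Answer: 257424045/16 ≈ 1.6089e+7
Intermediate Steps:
Z(N) = -4 (Z(N) = -2 - 2 = -4)
R(r) = -61/4 (R(r) = 61/(-4) = 61*(-¼) = -61/4)
t(T, X) = X + T² (t(T, X) = T² + X = X + T²)
(4804 + R(V(-1)))*(3317 + t(-6, -54/(-8))) = (4804 - 61/4)*(3317 + (-54/(-8) + (-6)²)) = 19155*(3317 + (-54*(-⅛) + 36))/4 = 19155*(3317 + (27/4 + 36))/4 = 19155*(3317 + 171/4)/4 = (19155/4)*(13439/4) = 257424045/16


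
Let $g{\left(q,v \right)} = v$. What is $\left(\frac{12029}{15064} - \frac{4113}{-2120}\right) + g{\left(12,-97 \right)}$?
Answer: $- \frac{47035957}{498995} \approx -94.261$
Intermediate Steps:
$\left(\frac{12029}{15064} - \frac{4113}{-2120}\right) + g{\left(12,-97 \right)} = \left(\frac{12029}{15064} - \frac{4113}{-2120}\right) - 97 = \left(12029 \cdot \frac{1}{15064} - - \frac{4113}{2120}\right) - 97 = \left(\frac{12029}{15064} + \frac{4113}{2120}\right) - 97 = \frac{1366558}{498995} - 97 = - \frac{47035957}{498995}$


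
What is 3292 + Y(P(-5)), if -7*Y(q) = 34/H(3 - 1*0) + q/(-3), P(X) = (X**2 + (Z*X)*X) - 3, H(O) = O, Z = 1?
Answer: 69145/21 ≈ 3292.6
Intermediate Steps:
P(X) = -3 + 2*X**2 (P(X) = (X**2 + (1*X)*X) - 3 = (X**2 + X*X) - 3 = (X**2 + X**2) - 3 = 2*X**2 - 3 = -3 + 2*X**2)
Y(q) = -34/21 + q/21 (Y(q) = -(34/(3 - 1*0) + q/(-3))/7 = -(34/(3 + 0) + q*(-1/3))/7 = -(34/3 - q/3)/7 = -34/21 + q/21)
3292 + Y(P(-5)) = 3292 + (-34/21 + (-3 + 2*(-5)**2)/21) = 3292 + (-34/21 + (-3 + 2*25)/21) = 3292 + (-34/21 + (-3 + 50)/21) = 3292 + (-34/21 + (1/21)*47) = 3292 + (-34/21 + 47/21) = 3292 + 13/21 = 69145/21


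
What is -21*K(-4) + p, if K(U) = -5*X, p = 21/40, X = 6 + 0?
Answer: 25221/40 ≈ 630.53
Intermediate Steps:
X = 6
p = 21/40 (p = 21*(1/40) = 21/40 ≈ 0.52500)
K(U) = -30 (K(U) = -5*6 = -30)
-21*K(-4) + p = -21*(-30) + 21/40 = 630 + 21/40 = 25221/40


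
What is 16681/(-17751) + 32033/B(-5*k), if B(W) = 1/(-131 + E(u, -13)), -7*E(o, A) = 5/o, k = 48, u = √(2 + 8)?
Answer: -74488946254/17751 - 32033*√10/14 ≈ -4.2036e+6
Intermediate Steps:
u = √10 ≈ 3.1623
E(o, A) = -5/(7*o)
B(W) = 1/(-131 - √10/14) (B(W) = 1/(-131 - 5*√10/10/7) = 1/(-131 - √10/14))
16681/(-17751) + 32033/B(-5*k) = 16681/(-17751) + 32033/(-12838/1681773 + 7*√10/1681773) = 16681*(-1/17751) + 32033/(-12838/1681773 + 7*√10/1681773) = -16681/17751 + 32033/(-12838/1681773 + 7*√10/1681773)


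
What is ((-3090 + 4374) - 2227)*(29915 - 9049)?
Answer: -19676638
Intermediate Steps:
((-3090 + 4374) - 2227)*(29915 - 9049) = (1284 - 2227)*20866 = -943*20866 = -19676638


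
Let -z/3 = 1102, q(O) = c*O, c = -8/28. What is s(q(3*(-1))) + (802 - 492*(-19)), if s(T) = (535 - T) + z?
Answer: 51647/7 ≈ 7378.1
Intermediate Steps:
c = -2/7 (c = -8*1/28 = -2/7 ≈ -0.28571)
q(O) = -2*O/7
z = -3306 (z = -3*1102 = -3306)
s(T) = -2771 - T (s(T) = (535 - T) - 3306 = -2771 - T)
s(q(3*(-1))) + (802 - 492*(-19)) = (-2771 - (-2)*3*(-1)/7) + (802 - 492*(-19)) = (-2771 - (-2)*(-3)/7) + (802 + 9348) = (-2771 - 1*6/7) + 10150 = (-2771 - 6/7) + 10150 = -19403/7 + 10150 = 51647/7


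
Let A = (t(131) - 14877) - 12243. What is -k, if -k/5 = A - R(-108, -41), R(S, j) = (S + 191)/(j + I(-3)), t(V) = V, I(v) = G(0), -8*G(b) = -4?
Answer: -10929715/81 ≈ -1.3493e+5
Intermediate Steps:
G(b) = ½ (G(b) = -⅛*(-4) = ½)
I(v) = ½
A = -26989 (A = (131 - 14877) - 12243 = -14746 - 12243 = -26989)
R(S, j) = (191 + S)/(½ + j) (R(S, j) = (S + 191)/(j + ½) = (191 + S)/(½ + j))
k = 10929715/81 (k = -5*(-26989 - 2*(191 - 108)/(1 + 2*(-41))) = -5*(-26989 - 2*83/(1 - 82)) = -5*(-26989 - 2*83/(-81)) = -5*(-26989 - 2*(-1)*83/81) = -5*(-26989 - 1*(-166/81)) = -5*(-26989 + 166/81) = -5*(-2185943/81) = 10929715/81 ≈ 1.3493e+5)
-k = -1*10929715/81 = -10929715/81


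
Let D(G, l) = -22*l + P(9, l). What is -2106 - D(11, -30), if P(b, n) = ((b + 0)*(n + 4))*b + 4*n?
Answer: -540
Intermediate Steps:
P(b, n) = 4*n + b**2*(4 + n) (P(b, n) = (b*(4 + n))*b + 4*n = b**2*(4 + n) + 4*n = 4*n + b**2*(4 + n))
D(G, l) = 324 + 63*l (D(G, l) = -22*l + (4*l + 4*9**2 + l*9**2) = -22*l + (4*l + 4*81 + l*81) = -22*l + (4*l + 324 + 81*l) = -22*l + (324 + 85*l) = 324 + 63*l)
-2106 - D(11, -30) = -2106 - (324 + 63*(-30)) = -2106 - (324 - 1890) = -2106 - 1*(-1566) = -2106 + 1566 = -540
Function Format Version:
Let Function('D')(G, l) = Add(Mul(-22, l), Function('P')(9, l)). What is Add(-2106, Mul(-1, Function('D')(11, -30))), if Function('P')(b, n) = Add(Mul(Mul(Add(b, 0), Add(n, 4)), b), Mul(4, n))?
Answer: -540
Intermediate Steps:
Function('P')(b, n) = Add(Mul(4, n), Mul(Pow(b, 2), Add(4, n))) (Function('P')(b, n) = Add(Mul(Mul(b, Add(4, n)), b), Mul(4, n)) = Add(Mul(Pow(b, 2), Add(4, n)), Mul(4, n)) = Add(Mul(4, n), Mul(Pow(b, 2), Add(4, n))))
Function('D')(G, l) = Add(324, Mul(63, l)) (Function('D')(G, l) = Add(Mul(-22, l), Add(Mul(4, l), Mul(4, Pow(9, 2)), Mul(l, Pow(9, 2)))) = Add(Mul(-22, l), Add(Mul(4, l), Mul(4, 81), Mul(l, 81))) = Add(Mul(-22, l), Add(Mul(4, l), 324, Mul(81, l))) = Add(Mul(-22, l), Add(324, Mul(85, l))) = Add(324, Mul(63, l)))
Add(-2106, Mul(-1, Function('D')(11, -30))) = Add(-2106, Mul(-1, Add(324, Mul(63, -30)))) = Add(-2106, Mul(-1, Add(324, -1890))) = Add(-2106, Mul(-1, -1566)) = Add(-2106, 1566) = -540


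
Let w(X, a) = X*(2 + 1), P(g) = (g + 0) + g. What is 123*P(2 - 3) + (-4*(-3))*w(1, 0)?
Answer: -210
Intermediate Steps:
P(g) = 2*g (P(g) = g + g = 2*g)
w(X, a) = 3*X (w(X, a) = X*3 = 3*X)
123*P(2 - 3) + (-4*(-3))*w(1, 0) = 123*(2*(2 - 3)) + (-4*(-3))*(3*1) = 123*(2*(-1)) + 12*3 = 123*(-2) + 36 = -246 + 36 = -210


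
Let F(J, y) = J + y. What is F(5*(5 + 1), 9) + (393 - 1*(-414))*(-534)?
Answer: -430899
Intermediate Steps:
F(5*(5 + 1), 9) + (393 - 1*(-414))*(-534) = (5*(5 + 1) + 9) + (393 - 1*(-414))*(-534) = (5*6 + 9) + (393 + 414)*(-534) = (30 + 9) + 807*(-534) = 39 - 430938 = -430899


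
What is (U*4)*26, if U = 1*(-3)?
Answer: -312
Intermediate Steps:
U = -3
(U*4)*26 = -3*4*26 = -12*26 = -312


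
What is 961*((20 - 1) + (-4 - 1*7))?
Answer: 7688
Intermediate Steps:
961*((20 - 1) + (-4 - 1*7)) = 961*(19 + (-4 - 7)) = 961*(19 - 11) = 961*8 = 7688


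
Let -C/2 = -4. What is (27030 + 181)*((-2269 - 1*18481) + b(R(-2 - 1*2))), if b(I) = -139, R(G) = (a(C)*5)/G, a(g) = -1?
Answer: -568410579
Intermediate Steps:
C = 8 (C = -2*(-4) = 8)
R(G) = -5/G (R(G) = (-1*5)/G = -5/G)
(27030 + 181)*((-2269 - 1*18481) + b(R(-2 - 1*2))) = (27030 + 181)*((-2269 - 1*18481) - 139) = 27211*((-2269 - 18481) - 139) = 27211*(-20750 - 139) = 27211*(-20889) = -568410579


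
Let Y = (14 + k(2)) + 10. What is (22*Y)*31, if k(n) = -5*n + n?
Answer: 10912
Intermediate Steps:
k(n) = -4*n
Y = 16 (Y = (14 - 4*2) + 10 = (14 - 8) + 10 = 6 + 10 = 16)
(22*Y)*31 = (22*16)*31 = 352*31 = 10912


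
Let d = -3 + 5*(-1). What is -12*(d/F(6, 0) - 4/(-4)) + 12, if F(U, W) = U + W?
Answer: 16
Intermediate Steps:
d = -8 (d = -3 - 5 = -8)
-12*(d/F(6, 0) - 4/(-4)) + 12 = -12*(-8/(6 + 0) - 4/(-4)) + 12 = -12*(-8/6 - 4*(-1/4)) + 12 = -12*(-8*1/6 + 1) + 12 = -12*(-4/3 + 1) + 12 = -12*(-1/3) + 12 = 4 + 12 = 16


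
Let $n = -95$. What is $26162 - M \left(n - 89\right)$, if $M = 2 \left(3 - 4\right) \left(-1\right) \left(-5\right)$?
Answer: $24322$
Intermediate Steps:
$M = -10$ ($M = 2 \left(-1\right) \left(-1\right) \left(-5\right) = \left(-2\right) \left(-1\right) \left(-5\right) = 2 \left(-5\right) = -10$)
$26162 - M \left(n - 89\right) = 26162 - - 10 \left(-95 - 89\right) = 26162 - \left(-10\right) \left(-184\right) = 26162 - 1840 = 24322$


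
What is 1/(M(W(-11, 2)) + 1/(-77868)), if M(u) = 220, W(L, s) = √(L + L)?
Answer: 77868/17130959 ≈ 0.0045455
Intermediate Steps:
W(L, s) = √2*√L (W(L, s) = √(2*L) = √2*√L)
1/(M(W(-11, 2)) + 1/(-77868)) = 1/(220 + 1/(-77868)) = 1/(220 - 1/77868) = 1/(17130959/77868) = 77868/17130959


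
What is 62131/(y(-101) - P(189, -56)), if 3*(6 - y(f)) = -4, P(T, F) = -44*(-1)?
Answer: -186393/110 ≈ -1694.5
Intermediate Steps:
P(T, F) = 44
y(f) = 22/3 (y(f) = 6 - ⅓*(-4) = 6 + 4/3 = 22/3)
62131/(y(-101) - P(189, -56)) = 62131/(22/3 - 1*44) = 62131/(22/3 - 44) = 62131/(-110/3) = 62131*(-3/110) = -186393/110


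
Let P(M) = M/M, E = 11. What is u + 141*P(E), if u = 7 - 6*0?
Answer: 148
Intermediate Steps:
u = 7 (u = 7 + 0 = 7)
P(M) = 1
u + 141*P(E) = 7 + 141*1 = 7 + 141 = 148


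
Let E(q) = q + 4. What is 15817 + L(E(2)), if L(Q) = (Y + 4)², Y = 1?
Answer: 15842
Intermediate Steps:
E(q) = 4 + q
L(Q) = 25 (L(Q) = (1 + 4)² = 5² = 25)
15817 + L(E(2)) = 15817 + 25 = 15842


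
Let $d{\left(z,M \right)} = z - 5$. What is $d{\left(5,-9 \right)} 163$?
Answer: $0$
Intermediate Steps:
$d{\left(z,M \right)} = -5 + z$ ($d{\left(z,M \right)} = z - 5 = -5 + z$)
$d{\left(5,-9 \right)} 163 = \left(-5 + 5\right) 163 = 0 \cdot 163 = 0$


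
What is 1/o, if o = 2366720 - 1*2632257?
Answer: -1/265537 ≈ -3.7660e-6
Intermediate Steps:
o = -265537 (o = 2366720 - 2632257 = -265537)
1/o = 1/(-265537) = -1/265537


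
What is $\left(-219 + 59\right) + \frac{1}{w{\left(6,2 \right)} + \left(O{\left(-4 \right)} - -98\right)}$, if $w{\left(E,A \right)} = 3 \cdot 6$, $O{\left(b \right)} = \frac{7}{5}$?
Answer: $- \frac{93915}{587} \approx -159.99$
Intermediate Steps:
$O{\left(b \right)} = \frac{7}{5}$ ($O{\left(b \right)} = 7 \cdot \frac{1}{5} = \frac{7}{5}$)
$w{\left(E,A \right)} = 18$
$\left(-219 + 59\right) + \frac{1}{w{\left(6,2 \right)} + \left(O{\left(-4 \right)} - -98\right)} = \left(-219 + 59\right) + \frac{1}{18 + \left(\frac{7}{5} - -98\right)} = -160 + \frac{1}{18 + \left(\frac{7}{5} + 98\right)} = -160 + \frac{1}{18 + \frac{497}{5}} = -160 + \frac{1}{\frac{587}{5}} = -160 + \frac{5}{587} = - \frac{93915}{587}$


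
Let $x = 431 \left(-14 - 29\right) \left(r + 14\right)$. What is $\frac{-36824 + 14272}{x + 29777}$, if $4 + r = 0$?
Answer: $\frac{22552}{155553} \approx 0.14498$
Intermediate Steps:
$r = -4$ ($r = -4 + 0 = -4$)
$x = -185330$ ($x = 431 \left(-14 - 29\right) \left(-4 + 14\right) = 431 \left(\left(-43\right) 10\right) = 431 \left(-430\right) = -185330$)
$\frac{-36824 + 14272}{x + 29777} = \frac{-36824 + 14272}{-185330 + 29777} = - \frac{22552}{-155553} = \left(-22552\right) \left(- \frac{1}{155553}\right) = \frac{22552}{155553}$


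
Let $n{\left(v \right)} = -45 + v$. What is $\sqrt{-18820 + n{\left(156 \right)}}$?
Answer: $i \sqrt{18709} \approx 136.78 i$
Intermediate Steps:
$\sqrt{-18820 + n{\left(156 \right)}} = \sqrt{-18820 + \left(-45 + 156\right)} = \sqrt{-18820 + 111} = \sqrt{-18709} = i \sqrt{18709}$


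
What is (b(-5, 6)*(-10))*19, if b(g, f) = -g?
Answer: -950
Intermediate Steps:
(b(-5, 6)*(-10))*19 = (-1*(-5)*(-10))*19 = (5*(-10))*19 = -50*19 = -950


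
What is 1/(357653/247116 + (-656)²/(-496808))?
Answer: 15346150716/8917745081 ≈ 1.7209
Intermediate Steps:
1/(357653/247116 + (-656)²/(-496808)) = 1/(357653*(1/247116) + 430336*(-1/496808)) = 1/(357653/247116 - 53792/62101) = 1/(8917745081/15346150716) = 15346150716/8917745081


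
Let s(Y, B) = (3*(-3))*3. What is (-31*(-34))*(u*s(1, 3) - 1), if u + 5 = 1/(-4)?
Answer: 296701/2 ≈ 1.4835e+5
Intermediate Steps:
s(Y, B) = -27 (s(Y, B) = -9*3 = -27)
u = -21/4 (u = -5 + 1/(-4) = -5 - ¼ = -21/4 ≈ -5.2500)
(-31*(-34))*(u*s(1, 3) - 1) = (-31*(-34))*(-21/4*(-27) - 1) = 1054*(567/4 - 1) = 1054*(563/4) = 296701/2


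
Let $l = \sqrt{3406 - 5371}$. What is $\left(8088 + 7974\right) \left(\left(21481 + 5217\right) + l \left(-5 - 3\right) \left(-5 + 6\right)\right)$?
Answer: $428823276 - 128496 i \sqrt{1965} \approx 4.2882 \cdot 10^{8} - 5.696 \cdot 10^{6} i$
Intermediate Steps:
$l = i \sqrt{1965}$ ($l = \sqrt{-1965} = i \sqrt{1965} \approx 44.328 i$)
$\left(8088 + 7974\right) \left(\left(21481 + 5217\right) + l \left(-5 - 3\right) \left(-5 + 6\right)\right) = \left(8088 + 7974\right) \left(\left(21481 + 5217\right) + i \sqrt{1965} \left(-5 - 3\right) \left(-5 + 6\right)\right) = 16062 \left(26698 + i \sqrt{1965} \left(\left(-8\right) 1\right)\right) = 16062 \left(26698 + i \sqrt{1965} \left(-8\right)\right) = 16062 \left(26698 - 8 i \sqrt{1965}\right) = 428823276 - 128496 i \sqrt{1965}$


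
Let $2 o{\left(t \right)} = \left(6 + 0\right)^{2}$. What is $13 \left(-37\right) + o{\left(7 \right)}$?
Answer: $-463$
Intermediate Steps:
$o{\left(t \right)} = 18$ ($o{\left(t \right)} = \frac{\left(6 + 0\right)^{2}}{2} = \frac{6^{2}}{2} = \frac{1}{2} \cdot 36 = 18$)
$13 \left(-37\right) + o{\left(7 \right)} = 13 \left(-37\right) + 18 = -481 + 18 = -463$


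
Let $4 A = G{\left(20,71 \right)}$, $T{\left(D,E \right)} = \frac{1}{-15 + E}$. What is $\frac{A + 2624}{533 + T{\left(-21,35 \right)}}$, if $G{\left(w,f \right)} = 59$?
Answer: $\frac{52775}{10661} \approx 4.9503$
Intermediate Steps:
$A = \frac{59}{4}$ ($A = \frac{1}{4} \cdot 59 = \frac{59}{4} \approx 14.75$)
$\frac{A + 2624}{533 + T{\left(-21,35 \right)}} = \frac{\frac{59}{4} + 2624}{533 + \frac{1}{-15 + 35}} = \frac{10555}{4 \left(533 + \frac{1}{20}\right)} = \frac{10555}{4 \cdot \frac{10661}{20}} = \frac{10555}{4} \cdot \frac{20}{10661} = \frac{52775}{10661}$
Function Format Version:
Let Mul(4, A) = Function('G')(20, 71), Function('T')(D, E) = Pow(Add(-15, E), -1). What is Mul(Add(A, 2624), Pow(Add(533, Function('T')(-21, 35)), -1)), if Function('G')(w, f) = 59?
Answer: Rational(52775, 10661) ≈ 4.9503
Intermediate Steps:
A = Rational(59, 4) (A = Mul(Rational(1, 4), 59) = Rational(59, 4) ≈ 14.750)
Mul(Add(A, 2624), Pow(Add(533, Function('T')(-21, 35)), -1)) = Mul(Add(Rational(59, 4), 2624), Pow(Add(533, Pow(Add(-15, 35), -1)), -1)) = Mul(Rational(10555, 4), Pow(Add(533, Pow(20, -1)), -1)) = Mul(Rational(10555, 4), Pow(Add(533, Rational(1, 20)), -1)) = Mul(Rational(10555, 4), Pow(Rational(10661, 20), -1)) = Mul(Rational(10555, 4), Rational(20, 10661)) = Rational(52775, 10661)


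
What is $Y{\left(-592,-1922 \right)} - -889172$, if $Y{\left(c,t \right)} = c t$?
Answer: $2026996$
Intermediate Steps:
$Y{\left(-592,-1922 \right)} - -889172 = \left(-592\right) \left(-1922\right) - -889172 = 1137824 + 889172 = 2026996$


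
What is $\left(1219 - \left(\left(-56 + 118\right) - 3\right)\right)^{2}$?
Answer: $1345600$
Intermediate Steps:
$\left(1219 - \left(\left(-56 + 118\right) - 3\right)\right)^{2} = \left(1219 - \left(62 - 3\right)\right)^{2} = \left(1219 - 59\right)^{2} = 1160^{2} = 1345600$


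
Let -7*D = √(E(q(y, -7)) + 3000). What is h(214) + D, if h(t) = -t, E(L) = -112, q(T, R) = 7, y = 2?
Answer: -214 - 38*√2/7 ≈ -221.68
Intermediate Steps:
D = -38*√2/7 (D = -√(-112 + 3000)/7 = -38*√2/7 ≈ -7.6772)
h(214) + D = -1*214 - 38*√2/7 = -214 - 38*√2/7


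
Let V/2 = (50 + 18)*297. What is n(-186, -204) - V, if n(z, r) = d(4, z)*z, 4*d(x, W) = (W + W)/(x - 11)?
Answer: -300042/7 ≈ -42863.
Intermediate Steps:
d(x, W) = W/(2*(-11 + x)) (d(x, W) = ((W + W)/(x - 11))/4 = ((2*W)/(-11 + x))/4 = (2*W/(-11 + x))/4 = W/(2*(-11 + x)))
n(z, r) = -z**2/14 (n(z, r) = (z/(2*(-11 + 4)))*z = ((1/2)*z/(-7))*z = ((1/2)*z*(-1/7))*z = (-z/14)*z = -z**2/14)
V = 40392 (V = 2*((50 + 18)*297) = 2*(68*297) = 2*20196 = 40392)
n(-186, -204) - V = -1/14*(-186)**2 - 1*40392 = -1/14*34596 - 40392 = -17298/7 - 40392 = -300042/7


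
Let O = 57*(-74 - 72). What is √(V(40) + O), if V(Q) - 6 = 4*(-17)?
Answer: 8*I*√131 ≈ 91.564*I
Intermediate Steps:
V(Q) = -62 (V(Q) = 6 + 4*(-17) = 6 - 68 = -62)
O = -8322 (O = 57*(-146) = -8322)
√(V(40) + O) = √(-62 - 8322) = √(-8384) = 8*I*√131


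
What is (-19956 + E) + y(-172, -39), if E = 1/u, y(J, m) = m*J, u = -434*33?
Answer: -189737857/14322 ≈ -13248.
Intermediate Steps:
u = -14322
y(J, m) = J*m
E = -1/14322 (E = 1/(-14322) = -1/14322 ≈ -6.9823e-5)
(-19956 + E) + y(-172, -39) = (-19956 - 1/14322) - 172*(-39) = -285809833/14322 + 6708 = -189737857/14322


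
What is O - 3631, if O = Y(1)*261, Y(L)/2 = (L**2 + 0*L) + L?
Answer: -2587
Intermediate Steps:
Y(L) = 2*L + 2*L**2 (Y(L) = 2*((L**2 + 0*L) + L) = 2*((L**2 + 0) + L) = 2*(L**2 + L) = 2*(L + L**2) = 2*L + 2*L**2)
O = 1044 (O = (2*1*(1 + 1))*261 = (2*1*2)*261 = 4*261 = 1044)
O - 3631 = 1044 - 3631 = -2587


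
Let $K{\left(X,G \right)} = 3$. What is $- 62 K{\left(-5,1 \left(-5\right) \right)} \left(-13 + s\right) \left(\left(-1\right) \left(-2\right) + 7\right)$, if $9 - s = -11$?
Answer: $-11718$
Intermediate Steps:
$s = 20$ ($s = 9 - -11 = 9 + 11 = 20$)
$- 62 K{\left(-5,1 \left(-5\right) \right)} \left(-13 + s\right) \left(\left(-1\right) \left(-2\right) + 7\right) = \left(-62\right) 3 \left(-13 + 20\right) \left(\left(-1\right) \left(-2\right) + 7\right) = - 186 \cdot 7 \left(2 + 7\right) = - 186 \cdot 7 \cdot 9 = \left(-186\right) 63 = -11718$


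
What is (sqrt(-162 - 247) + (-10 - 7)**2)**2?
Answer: (289 + I*sqrt(409))**2 ≈ 83112.0 + 11689.0*I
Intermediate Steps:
(sqrt(-162 - 247) + (-10 - 7)**2)**2 = (sqrt(-409) + (-17)**2)**2 = (I*sqrt(409) + 289)**2 = (289 + I*sqrt(409))**2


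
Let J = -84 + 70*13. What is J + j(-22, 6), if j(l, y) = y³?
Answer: 1042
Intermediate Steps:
J = 826 (J = -84 + 910 = 826)
J + j(-22, 6) = 826 + 6³ = 826 + 216 = 1042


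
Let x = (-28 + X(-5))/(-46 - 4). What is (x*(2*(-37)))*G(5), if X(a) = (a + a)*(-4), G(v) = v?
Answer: 444/5 ≈ 88.800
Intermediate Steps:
X(a) = -8*a (X(a) = (2*a)*(-4) = -8*a)
x = -6/25 (x = (-28 - 8*(-5))/(-46 - 4) = (-28 + 40)/(-50) = 12*(-1/50) = -6/25 ≈ -0.24000)
(x*(2*(-37)))*G(5) = -12*(-37)/25*5 = -6/25*(-74)*5 = (444/25)*5 = 444/5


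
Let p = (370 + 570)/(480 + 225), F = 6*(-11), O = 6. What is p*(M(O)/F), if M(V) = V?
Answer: -4/33 ≈ -0.12121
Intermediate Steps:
F = -66
p = 4/3 (p = 940/705 = 940*(1/705) = 4/3 ≈ 1.3333)
p*(M(O)/F) = 4*(6/(-66))/3 = 4*(6*(-1/66))/3 = (4/3)*(-1/11) = -4/33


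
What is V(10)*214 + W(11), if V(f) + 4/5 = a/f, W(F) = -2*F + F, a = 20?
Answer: 1229/5 ≈ 245.80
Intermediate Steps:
W(F) = -F
V(f) = -4/5 + 20/f
V(10)*214 + W(11) = (-4/5 + 20/10)*214 - 1*11 = (-4/5 + 20*(1/10))*214 - 11 = (-4/5 + 2)*214 - 11 = (6/5)*214 - 11 = 1284/5 - 11 = 1229/5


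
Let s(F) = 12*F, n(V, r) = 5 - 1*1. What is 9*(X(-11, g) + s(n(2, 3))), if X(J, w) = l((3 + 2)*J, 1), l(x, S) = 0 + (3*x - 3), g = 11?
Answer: -1080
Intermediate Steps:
n(V, r) = 4 (n(V, r) = 5 - 1 = 4)
l(x, S) = -3 + 3*x (l(x, S) = 0 + (-3 + 3*x) = -3 + 3*x)
X(J, w) = -3 + 15*J (X(J, w) = -3 + 3*((3 + 2)*J) = -3 + 3*(5*J) = -3 + 15*J)
9*(X(-11, g) + s(n(2, 3))) = 9*((-3 + 15*(-11)) + 12*4) = 9*((-3 - 165) + 48) = 9*(-168 + 48) = 9*(-120) = -1080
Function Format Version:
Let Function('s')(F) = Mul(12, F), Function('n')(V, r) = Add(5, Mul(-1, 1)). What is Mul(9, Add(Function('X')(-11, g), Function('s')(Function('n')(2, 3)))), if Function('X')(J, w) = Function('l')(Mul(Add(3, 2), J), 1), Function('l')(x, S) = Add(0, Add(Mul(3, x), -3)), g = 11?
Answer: -1080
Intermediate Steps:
Function('n')(V, r) = 4 (Function('n')(V, r) = Add(5, -1) = 4)
Function('l')(x, S) = Add(-3, Mul(3, x)) (Function('l')(x, S) = Add(0, Add(-3, Mul(3, x))) = Add(-3, Mul(3, x)))
Function('X')(J, w) = Add(-3, Mul(15, J)) (Function('X')(J, w) = Add(-3, Mul(3, Mul(Add(3, 2), J))) = Add(-3, Mul(3, Mul(5, J))) = Add(-3, Mul(15, J)))
Mul(9, Add(Function('X')(-11, g), Function('s')(Function('n')(2, 3)))) = Mul(9, Add(Add(-3, Mul(15, -11)), Mul(12, 4))) = Mul(9, Add(Add(-3, -165), 48)) = Mul(9, Add(-168, 48)) = Mul(9, -120) = -1080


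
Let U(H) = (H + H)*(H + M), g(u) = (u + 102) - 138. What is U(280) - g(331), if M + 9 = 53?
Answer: 181145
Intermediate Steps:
M = 44 (M = -9 + 53 = 44)
g(u) = -36 + u (g(u) = (102 + u) - 138 = -36 + u)
U(H) = 2*H*(44 + H) (U(H) = (H + H)*(H + 44) = (2*H)*(44 + H) = 2*H*(44 + H))
U(280) - g(331) = 2*280*(44 + 280) - (-36 + 331) = 2*280*324 - 1*295 = 181440 - 295 = 181145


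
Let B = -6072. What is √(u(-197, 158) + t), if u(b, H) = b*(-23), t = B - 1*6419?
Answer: 2*I*√1990 ≈ 89.219*I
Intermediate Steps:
t = -12491 (t = -6072 - 1*6419 = -6072 - 6419 = -12491)
u(b, H) = -23*b
√(u(-197, 158) + t) = √(-23*(-197) - 12491) = √(4531 - 12491) = √(-7960) = 2*I*√1990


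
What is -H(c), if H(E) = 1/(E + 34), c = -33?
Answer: -1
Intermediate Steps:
H(E) = 1/(34 + E)
-H(c) = -1/(34 - 33) = -1/1 = -1*1 = -1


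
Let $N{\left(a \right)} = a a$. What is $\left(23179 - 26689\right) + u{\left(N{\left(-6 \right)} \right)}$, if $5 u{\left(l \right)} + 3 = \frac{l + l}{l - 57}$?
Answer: $- \frac{24579}{7} \approx -3511.3$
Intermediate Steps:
$N{\left(a \right)} = a^{2}$
$u{\left(l \right)} = - \frac{3}{5} + \frac{2 l}{5 \left(-57 + l\right)}$ ($u{\left(l \right)} = - \frac{3}{5} + \frac{\left(l + l\right) \frac{1}{l - 57}}{5} = - \frac{3}{5} + \frac{2 l \frac{1}{-57 + l}}{5} = - \frac{3}{5} + \frac{2 l}{5 \left(-57 + l\right)}$)
$\left(23179 - 26689\right) + u{\left(N{\left(-6 \right)} \right)} = \left(23179 - 26689\right) + \frac{171 - \left(-6\right)^{2}}{5 \left(-57 + \left(-6\right)^{2}\right)} = -3510 + \frac{171 - 36}{5 \left(-57 + 36\right)} = -3510 + \frac{171 - 36}{5 \left(-21\right)} = -3510 + \frac{1}{5} \left(- \frac{1}{21}\right) 135 = -3510 - \frac{9}{7} = - \frac{24579}{7}$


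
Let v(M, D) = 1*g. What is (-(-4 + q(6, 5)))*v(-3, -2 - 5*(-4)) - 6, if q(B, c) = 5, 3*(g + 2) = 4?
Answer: -16/3 ≈ -5.3333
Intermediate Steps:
g = -⅔ (g = -2 + (⅓)*4 = -2 + 4/3 = -⅔ ≈ -0.66667)
v(M, D) = -⅔ (v(M, D) = 1*(-⅔) = -⅔)
(-(-4 + q(6, 5)))*v(-3, -2 - 5*(-4)) - 6 = -(-4 + 5)*(-⅔) - 6 = -1*1*(-⅔) - 6 = -1*(-⅔) - 6 = ⅔ - 6 = -16/3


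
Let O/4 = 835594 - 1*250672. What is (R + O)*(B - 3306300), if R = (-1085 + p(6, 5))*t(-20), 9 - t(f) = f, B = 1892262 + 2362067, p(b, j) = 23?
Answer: 2188894677810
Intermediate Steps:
O = 2339688 (O = 4*(835594 - 1*250672) = 4*(835594 - 250672) = 4*584922 = 2339688)
B = 4254329
t(f) = 9 - f
R = -30798 (R = (-1085 + 23)*(9 - 1*(-20)) = -1062*(9 + 20) = -1062*29 = -30798)
(R + O)*(B - 3306300) = (-30798 + 2339688)*(4254329 - 3306300) = 2308890*948029 = 2188894677810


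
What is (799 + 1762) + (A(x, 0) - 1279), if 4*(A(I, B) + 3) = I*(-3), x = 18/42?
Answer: 35803/28 ≈ 1278.7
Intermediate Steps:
x = 3/7 (x = 18*(1/42) = 3/7 ≈ 0.42857)
A(I, B) = -3 - 3*I/4 (A(I, B) = -3 + (I*(-3))/4 = -3 + (-3*I)/4 = -3 - 3*I/4)
(799 + 1762) + (A(x, 0) - 1279) = (799 + 1762) + ((-3 - ¾*3/7) - 1279) = 2561 + ((-3 - 9/28) - 1279) = 2561 + (-93/28 - 1279) = 2561 - 35905/28 = 35803/28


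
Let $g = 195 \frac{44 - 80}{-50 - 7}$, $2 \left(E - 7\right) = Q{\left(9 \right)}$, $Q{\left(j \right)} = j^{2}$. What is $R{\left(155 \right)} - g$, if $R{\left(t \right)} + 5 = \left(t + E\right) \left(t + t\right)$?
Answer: $\frac{1190290}{19} \approx 62647.0$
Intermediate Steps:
$E = \frac{95}{2}$ ($E = 7 + \frac{9^{2}}{2} = 7 + \frac{1}{2} \cdot 81 = 7 + \frac{81}{2} = \frac{95}{2} \approx 47.5$)
$R{\left(t \right)} = -5 + 2 t \left(\frac{95}{2} + t\right)$ ($R{\left(t \right)} = -5 + \left(t + \frac{95}{2}\right) \left(t + t\right) = -5 + \left(\frac{95}{2} + t\right) 2 t = -5 + 2 t \left(\frac{95}{2} + t\right)$)
$g = \frac{2340}{19}$ ($g = 195 \left(- \frac{36}{-57}\right) = 195 \left(\left(-36\right) \left(- \frac{1}{57}\right)\right) = 195 \cdot \frac{12}{19} = \frac{2340}{19} \approx 123.16$)
$R{\left(155 \right)} - g = \left(-5 + 2 \cdot 155^{2} + 95 \cdot 155\right) - \frac{2340}{19} = \left(-5 + 2 \cdot 24025 + 14725\right) - \frac{2340}{19} = \left(-5 + 48050 + 14725\right) - \frac{2340}{19} = 62770 - \frac{2340}{19} = \frac{1190290}{19}$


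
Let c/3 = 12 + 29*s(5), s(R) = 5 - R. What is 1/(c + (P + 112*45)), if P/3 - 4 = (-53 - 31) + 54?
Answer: 1/4998 ≈ 0.00020008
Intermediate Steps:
P = -78 (P = 12 + 3*((-53 - 31) + 54) = 12 + 3*(-84 + 54) = 12 + 3*(-30) = 12 - 90 = -78)
c = 36 (c = 3*(12 + 29*(5 - 1*5)) = 3*(12 + 29*(5 - 5)) = 3*(12 + 29*0) = 3*(12 + 0) = 3*12 = 36)
1/(c + (P + 112*45)) = 1/(36 + (-78 + 112*45)) = 1/(36 + (-78 + 5040)) = 1/(36 + 4962) = 1/4998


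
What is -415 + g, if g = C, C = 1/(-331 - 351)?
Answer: -283031/682 ≈ -415.00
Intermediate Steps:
C = -1/682 (C = 1/(-682) = -1/682 ≈ -0.0014663)
g = -1/682 ≈ -0.0014663
-415 + g = -415 - 1/682 = -283031/682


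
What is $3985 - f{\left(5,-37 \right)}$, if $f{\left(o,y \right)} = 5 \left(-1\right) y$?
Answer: $3800$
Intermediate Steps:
$f{\left(o,y \right)} = - 5 y$
$3985 - f{\left(5,-37 \right)} = 3985 - \left(-5\right) \left(-37\right) = 3985 - 185 = 3800$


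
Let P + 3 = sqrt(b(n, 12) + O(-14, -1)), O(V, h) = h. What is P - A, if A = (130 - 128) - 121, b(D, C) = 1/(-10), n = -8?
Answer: 116 + I*sqrt(110)/10 ≈ 116.0 + 1.0488*I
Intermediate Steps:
b(D, C) = -1/10
A = -119 (A = 2 - 121 = -119)
P = -3 + I*sqrt(110)/10 (P = -3 + sqrt(-1/10 - 1) = -3 + sqrt(-11/10) = -3 + I*sqrt(110)/10 ≈ -3.0 + 1.0488*I)
P - A = (-3 + I*sqrt(110)/10) - 1*(-119) = (-3 + I*sqrt(110)/10) + 119 = 116 + I*sqrt(110)/10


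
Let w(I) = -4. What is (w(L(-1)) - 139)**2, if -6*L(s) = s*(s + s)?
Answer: 20449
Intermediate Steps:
L(s) = -s**2/3 (L(s) = -s*(s + s)/6 = -s*2*s/6 = -s**2/3)
(w(L(-1)) - 139)**2 = (-4 - 139)**2 = (-143)**2 = 20449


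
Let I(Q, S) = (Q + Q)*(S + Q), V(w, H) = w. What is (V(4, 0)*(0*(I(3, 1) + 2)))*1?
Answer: 0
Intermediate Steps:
I(Q, S) = 2*Q*(Q + S) (I(Q, S) = (2*Q)*(Q + S) = 2*Q*(Q + S))
(V(4, 0)*(0*(I(3, 1) + 2)))*1 = (4*(0*(2*3*(3 + 1) + 2)))*1 = (4*(0*(2*3*4 + 2)))*1 = (4*(0*(24 + 2)))*1 = (4*(0*26))*1 = (4*0)*1 = 0*1 = 0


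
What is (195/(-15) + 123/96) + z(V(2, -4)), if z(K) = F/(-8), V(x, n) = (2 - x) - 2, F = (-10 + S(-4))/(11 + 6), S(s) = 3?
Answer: -6347/544 ≈ -11.667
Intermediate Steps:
F = -7/17 (F = (-10 + 3)/(11 + 6) = -7/17 ≈ -0.41176)
V(x, n) = -x
z(K) = 7/136 (z(K) = -7/17/(-8) = -7/17*(-⅛) = 7/136)
(195/(-15) + 123/96) + z(V(2, -4)) = (195/(-15) + 123/96) + 7/136 = (195*(-1/15) + 123*(1/96)) + 7/136 = (-13 + 41/32) + 7/136 = -375/32 + 7/136 = -6347/544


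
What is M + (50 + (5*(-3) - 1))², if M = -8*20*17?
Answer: -1564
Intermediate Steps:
M = -2720 (M = -160*17 = -2720)
M + (50 + (5*(-3) - 1))² = -2720 + (50 + (5*(-3) - 1))² = -2720 + (50 + (-15 - 1))² = -2720 + (50 - 16)² = -2720 + 34² = -2720 + 1156 = -1564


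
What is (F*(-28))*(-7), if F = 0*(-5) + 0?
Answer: 0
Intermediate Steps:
F = 0 (F = 0 + 0 = 0)
(F*(-28))*(-7) = (0*(-28))*(-7) = 0*(-7) = 0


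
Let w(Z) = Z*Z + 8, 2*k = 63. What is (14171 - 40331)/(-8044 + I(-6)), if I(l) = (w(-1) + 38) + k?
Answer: 52320/15931 ≈ 3.2842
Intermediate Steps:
k = 63/2 (k = (1/2)*63 = 63/2 ≈ 31.500)
w(Z) = 8 + Z**2 (w(Z) = Z**2 + 8 = 8 + Z**2)
I(l) = 157/2 (I(l) = ((8 + (-1)**2) + 38) + 63/2 = ((8 + 1) + 38) + 63/2 = (9 + 38) + 63/2 = 47 + 63/2 = 157/2)
(14171 - 40331)/(-8044 + I(-6)) = (14171 - 40331)/(-8044 + 157/2) = -26160/(-15931/2) = -26160*(-2/15931) = 52320/15931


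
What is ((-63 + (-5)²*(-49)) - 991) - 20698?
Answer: -22977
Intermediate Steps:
((-63 + (-5)²*(-49)) - 991) - 20698 = ((-63 + 25*(-49)) - 991) - 20698 = ((-63 - 1225) - 991) - 20698 = (-1288 - 991) - 20698 = -2279 - 20698 = -22977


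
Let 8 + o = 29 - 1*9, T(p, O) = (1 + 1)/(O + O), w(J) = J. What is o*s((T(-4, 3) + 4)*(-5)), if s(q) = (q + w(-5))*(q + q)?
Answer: 41600/3 ≈ 13867.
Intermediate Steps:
T(p, O) = 1/O (T(p, O) = 2/((2*O)) = 2*(1/(2*O)) = 1/O)
s(q) = 2*q*(-5 + q) (s(q) = (q - 5)*(q + q) = (-5 + q)*(2*q) = 2*q*(-5 + q))
o = 12 (o = -8 + (29 - 1*9) = -8 + (29 - 9) = -8 + 20 = 12)
o*s((T(-4, 3) + 4)*(-5)) = 12*(2*((1/3 + 4)*(-5))*(-5 + (1/3 + 4)*(-5))) = 12*(2*((⅓ + 4)*(-5))*(-5 + (⅓ + 4)*(-5))) = 12*(2*((13/3)*(-5))*(-5 + (13/3)*(-5))) = 12*(2*(-65/3)*(-5 - 65/3)) = 12*(2*(-65/3)*(-80/3)) = 12*(10400/9) = 41600/3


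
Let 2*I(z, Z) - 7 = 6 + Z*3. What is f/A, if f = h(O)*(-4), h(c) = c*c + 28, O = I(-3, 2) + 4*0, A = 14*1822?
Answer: -473/25508 ≈ -0.018543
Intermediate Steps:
I(z, Z) = 13/2 + 3*Z/2 (I(z, Z) = 7/2 + (6 + Z*3)/2 = 7/2 + (6 + 3*Z)/2 = 7/2 + (3 + 3*Z/2) = 13/2 + 3*Z/2)
A = 25508
O = 19/2 (O = (13/2 + (3/2)*2) + 4*0 = (13/2 + 3) + 0 = 19/2 + 0 = 19/2 ≈ 9.5000)
h(c) = 28 + c**2 (h(c) = c**2 + 28 = 28 + c**2)
f = -473 (f = (28 + (19/2)**2)*(-4) = (28 + 361/4)*(-4) = (473/4)*(-4) = -473)
f/A = -473/25508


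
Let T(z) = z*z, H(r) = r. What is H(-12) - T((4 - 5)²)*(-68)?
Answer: 56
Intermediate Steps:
T(z) = z²
H(-12) - T((4 - 5)²)*(-68) = -12 - ((4 - 5)²)²*(-68) = -12 - ((-1)²)²*(-68) = -12 - 1²*(-68) = -12 - (-68) = -12 - 1*(-68) = -12 + 68 = 56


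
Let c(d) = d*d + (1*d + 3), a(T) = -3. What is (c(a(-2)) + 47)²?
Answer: 3136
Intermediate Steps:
c(d) = 3 + d + d² (c(d) = d² + (d + 3) = d² + (3 + d) = 3 + d + d²)
(c(a(-2)) + 47)² = ((3 - 3 + (-3)²) + 47)² = ((3 - 3 + 9) + 47)² = (9 + 47)² = 56² = 3136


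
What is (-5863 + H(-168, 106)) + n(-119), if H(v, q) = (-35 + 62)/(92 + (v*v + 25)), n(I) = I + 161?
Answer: -18330326/3149 ≈ -5821.0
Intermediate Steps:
n(I) = 161 + I
H(v, q) = 27/(117 + v**2) (H(v, q) = 27/(92 + (v**2 + 25)) = 27/(92 + (25 + v**2)) = 27/(117 + v**2))
(-5863 + H(-168, 106)) + n(-119) = (-5863 + 27/(117 + (-168)**2)) + (161 - 119) = (-5863 + 27/(117 + 28224)) + 42 = (-5863 + 27/28341) + 42 = (-5863 + 27*(1/28341)) + 42 = (-5863 + 3/3149) + 42 = -18462584/3149 + 42 = -18330326/3149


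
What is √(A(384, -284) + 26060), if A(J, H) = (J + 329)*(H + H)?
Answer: 2*I*√94731 ≈ 615.57*I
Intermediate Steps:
A(J, H) = 2*H*(329 + J) (A(J, H) = (329 + J)*(2*H) = 2*H*(329 + J))
√(A(384, -284) + 26060) = √(2*(-284)*(329 + 384) + 26060) = √(2*(-284)*713 + 26060) = √(-404984 + 26060) = √(-378924) = 2*I*√94731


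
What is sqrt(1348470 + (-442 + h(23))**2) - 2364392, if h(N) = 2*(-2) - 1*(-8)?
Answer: -2364392 + 3*sqrt(171146) ≈ -2.3632e+6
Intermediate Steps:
h(N) = 4 (h(N) = -4 + 8 = 4)
sqrt(1348470 + (-442 + h(23))**2) - 2364392 = sqrt(1348470 + (-442 + 4)**2) - 2364392 = sqrt(1348470 + (-438)**2) - 2364392 = sqrt(1348470 + 191844) - 2364392 = sqrt(1540314) - 2364392 = 3*sqrt(171146) - 2364392 = -2364392 + 3*sqrt(171146)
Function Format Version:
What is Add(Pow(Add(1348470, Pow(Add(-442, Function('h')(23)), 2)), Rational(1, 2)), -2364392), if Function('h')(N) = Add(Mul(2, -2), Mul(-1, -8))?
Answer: Add(-2364392, Mul(3, Pow(171146, Rational(1, 2)))) ≈ -2.3632e+6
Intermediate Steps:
Function('h')(N) = 4 (Function('h')(N) = Add(-4, 8) = 4)
Add(Pow(Add(1348470, Pow(Add(-442, Function('h')(23)), 2)), Rational(1, 2)), -2364392) = Add(Pow(Add(1348470, Pow(Add(-442, 4), 2)), Rational(1, 2)), -2364392) = Add(Pow(Add(1348470, Pow(-438, 2)), Rational(1, 2)), -2364392) = Add(Pow(Add(1348470, 191844), Rational(1, 2)), -2364392) = Add(Pow(1540314, Rational(1, 2)), -2364392) = Add(Mul(3, Pow(171146, Rational(1, 2))), -2364392) = Add(-2364392, Mul(3, Pow(171146, Rational(1, 2))))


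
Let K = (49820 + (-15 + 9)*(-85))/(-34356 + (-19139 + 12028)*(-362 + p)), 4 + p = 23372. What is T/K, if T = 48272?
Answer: -564196315856/3595 ≈ -1.5694e+8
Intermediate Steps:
p = 23368 (p = -4 + 23372 = 23368)
K = -25165/81815011 (K = (49820 + (-15 + 9)*(-85))/(-34356 + (-19139 + 12028)*(-362 + 23368)) = (49820 - 6*(-85))/(-34356 - 7111*23006) = (49820 + 510)/(-34356 - 163595666) = 50330/(-163630022) = 50330*(-1/163630022) = -25165/81815011 ≈ -0.00030758)
T/K = 48272/(-25165/81815011) = 48272*(-81815011/25165) = -564196315856/3595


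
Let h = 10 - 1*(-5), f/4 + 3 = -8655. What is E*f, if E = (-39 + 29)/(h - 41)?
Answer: -13320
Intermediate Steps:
f = -34632 (f = -12 + 4*(-8655) = -12 - 34620 = -34632)
h = 15 (h = 10 + 5 = 15)
E = 5/13 (E = (-39 + 29)/(15 - 41) = -10/(-26) = -10*(-1/26) = 5/13 ≈ 0.38462)
E*f = (5/13)*(-34632) = -13320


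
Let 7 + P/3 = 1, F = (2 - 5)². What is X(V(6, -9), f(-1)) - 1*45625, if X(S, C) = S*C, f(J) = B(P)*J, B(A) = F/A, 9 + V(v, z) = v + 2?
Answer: -91251/2 ≈ -45626.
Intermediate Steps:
F = 9 (F = (-3)² = 9)
V(v, z) = -7 + v (V(v, z) = -9 + (v + 2) = -9 + (2 + v) = -7 + v)
P = -18 (P = -21 + 3*1 = -21 + 3 = -18)
B(A) = 9/A
f(J) = -J/2 (f(J) = (9/(-18))*J = (9*(-1/18))*J = -J/2)
X(S, C) = C*S
X(V(6, -9), f(-1)) - 1*45625 = (-½*(-1))*(-7 + 6) - 1*45625 = (½)*(-1) - 45625 = -½ - 45625 = -91251/2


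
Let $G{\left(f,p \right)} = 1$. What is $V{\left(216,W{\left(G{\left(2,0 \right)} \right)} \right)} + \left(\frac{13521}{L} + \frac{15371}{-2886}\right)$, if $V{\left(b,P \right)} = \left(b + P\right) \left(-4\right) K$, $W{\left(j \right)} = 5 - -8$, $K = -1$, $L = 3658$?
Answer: $\frac{2413248874}{2639247} \approx 914.37$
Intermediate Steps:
$W{\left(j \right)} = 13$ ($W{\left(j \right)} = 5 + 8 = 13$)
$V{\left(b,P \right)} = 4 P + 4 b$ ($V{\left(b,P \right)} = \left(b + P\right) \left(-4\right) \left(-1\right) = \left(P + b\right) \left(-4\right) \left(-1\right) = \left(- 4 P - 4 b\right) \left(-1\right) = 4 P + 4 b$)
$V{\left(216,W{\left(G{\left(2,0 \right)} \right)} \right)} + \left(\frac{13521}{L} + \frac{15371}{-2886}\right) = \left(4 \cdot 13 + 4 \cdot 216\right) + \left(\frac{13521}{3658} + \frac{15371}{-2886}\right) = \left(52 + 864\right) + \left(13521 \cdot \frac{1}{3658} + 15371 \left(- \frac{1}{2886}\right)\right) = 916 + \left(\frac{13521}{3658} - \frac{15371}{2886}\right) = 916 - \frac{4301378}{2639247} = \frac{2413248874}{2639247}$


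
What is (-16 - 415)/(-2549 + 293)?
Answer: 431/2256 ≈ 0.19105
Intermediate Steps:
(-16 - 415)/(-2549 + 293) = -431/(-2256) = -431*(-1/2256) = 431/2256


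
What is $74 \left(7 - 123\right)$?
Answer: $-8584$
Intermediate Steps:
$74 \left(7 - 123\right) = 74 \left(-116\right) = -8584$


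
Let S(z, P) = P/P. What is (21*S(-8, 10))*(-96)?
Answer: -2016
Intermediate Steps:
S(z, P) = 1
(21*S(-8, 10))*(-96) = (21*1)*(-96) = 21*(-96) = -2016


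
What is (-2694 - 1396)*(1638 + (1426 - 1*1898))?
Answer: -4768940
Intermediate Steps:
(-2694 - 1396)*(1638 + (1426 - 1*1898)) = -4090*(1638 + (1426 - 1898)) = -4090*(1638 - 472) = -4090*1166 = -4768940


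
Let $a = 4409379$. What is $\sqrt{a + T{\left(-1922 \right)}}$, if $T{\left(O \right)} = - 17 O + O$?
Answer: $\sqrt{4440131} \approx 2107.2$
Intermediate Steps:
$T{\left(O \right)} = - 16 O$
$\sqrt{a + T{\left(-1922 \right)}} = \sqrt{4409379 - -30752} = \sqrt{4409379 + 30752} = \sqrt{4440131}$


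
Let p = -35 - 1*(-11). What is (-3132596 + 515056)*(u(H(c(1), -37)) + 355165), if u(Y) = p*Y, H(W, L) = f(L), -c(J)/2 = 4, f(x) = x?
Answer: -931982969620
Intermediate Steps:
c(J) = -8 (c(J) = -2*4 = -8)
p = -24 (p = -35 + 11 = -24)
H(W, L) = L
u(Y) = -24*Y
(-3132596 + 515056)*(u(H(c(1), -37)) + 355165) = (-3132596 + 515056)*(-24*(-37) + 355165) = -2617540*(888 + 355165) = -2617540*356053 = -931982969620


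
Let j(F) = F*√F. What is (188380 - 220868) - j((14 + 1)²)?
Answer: -35863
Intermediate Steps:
j(F) = F^(3/2)
(188380 - 220868) - j((14 + 1)²) = (188380 - 220868) - ((14 + 1)²)^(3/2) = -32488 - (15²)^(3/2) = -32488 - 225^(3/2) = -32488 - 1*3375 = -32488 - 3375 = -35863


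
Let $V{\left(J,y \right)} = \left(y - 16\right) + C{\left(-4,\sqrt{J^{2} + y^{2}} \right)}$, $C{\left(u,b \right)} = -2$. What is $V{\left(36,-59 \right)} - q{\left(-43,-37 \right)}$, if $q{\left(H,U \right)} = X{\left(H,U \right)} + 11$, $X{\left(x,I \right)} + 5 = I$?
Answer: $-46$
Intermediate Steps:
$X{\left(x,I \right)} = -5 + I$
$q{\left(H,U \right)} = 6 + U$ ($q{\left(H,U \right)} = \left(-5 + U\right) + 11 = 6 + U$)
$V{\left(J,y \right)} = -18 + y$ ($V{\left(J,y \right)} = \left(y - 16\right) - 2 = \left(-16 + y\right) - 2 = -18 + y$)
$V{\left(36,-59 \right)} - q{\left(-43,-37 \right)} = \left(-18 - 59\right) - \left(6 - 37\right) = -77 - -31 = -77 + 31 = -46$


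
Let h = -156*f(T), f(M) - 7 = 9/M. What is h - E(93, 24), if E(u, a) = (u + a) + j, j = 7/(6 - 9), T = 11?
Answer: -44032/33 ≈ -1334.3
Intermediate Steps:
j = -7/3 (j = 7/(-3) = -1/3*7 = -7/3 ≈ -2.3333)
f(M) = 7 + 9/M
h = -13416/11 (h = -156*(7 + 9/11) = -156*86/11 = -13416/11 ≈ -1219.6)
E(u, a) = -7/3 + a + u (E(u, a) = (u + a) - 7/3 = (a + u) - 7/3 = -7/3 + a + u)
h - E(93, 24) = -13416/11 - (-7/3 + 24 + 93) = -13416/11 - 1*344/3 = -13416/11 - 344/3 = -44032/33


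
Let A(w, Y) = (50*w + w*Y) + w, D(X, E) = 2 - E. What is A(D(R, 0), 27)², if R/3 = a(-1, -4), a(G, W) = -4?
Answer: 24336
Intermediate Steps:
R = -12 (R = 3*(-4) = -12)
A(w, Y) = 51*w + Y*w (A(w, Y) = (50*w + Y*w) + w = 51*w + Y*w)
A(D(R, 0), 27)² = ((2 - 1*0)*(51 + 27))² = ((2 + 0)*78)² = (2*78)² = 156² = 24336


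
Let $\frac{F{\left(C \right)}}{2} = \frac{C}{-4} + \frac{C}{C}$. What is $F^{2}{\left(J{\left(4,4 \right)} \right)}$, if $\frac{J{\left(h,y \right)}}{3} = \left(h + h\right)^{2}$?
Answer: $8836$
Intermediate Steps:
$J{\left(h,y \right)} = 12 h^{2}$ ($J{\left(h,y \right)} = 3 \left(h + h\right)^{2} = 3 \left(2 h\right)^{2} = 3 \cdot 4 h^{2} = 12 h^{2}$)
$F{\left(C \right)} = 2 - \frac{C}{2}$ ($F{\left(C \right)} = 2 \left(\frac{C}{-4} + \frac{C}{C}\right) = 2 \left(C \left(- \frac{1}{4}\right) + 1\right) = 2 \left(- \frac{C}{4} + 1\right) = 2 \left(1 - \frac{C}{4}\right) = 2 - \frac{C}{2}$)
$F^{2}{\left(J{\left(4,4 \right)} \right)} = \left(2 - \frac{12 \cdot 4^{2}}{2}\right)^{2} = \left(2 - \frac{12 \cdot 16}{2}\right)^{2} = \left(2 - 96\right)^{2} = \left(-94\right)^{2} = 8836$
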